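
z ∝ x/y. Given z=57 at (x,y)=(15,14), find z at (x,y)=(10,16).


z = k·x/y
Solve for k using the known point: k = z·y/x = 57×14/15 = 798/15 = 53.2000
Now evaluate at x=10, y=16:
z = k × 10 / 16 = (798 × 10) / (15 × 16) = 7980/240
= 33.2500

33.2500


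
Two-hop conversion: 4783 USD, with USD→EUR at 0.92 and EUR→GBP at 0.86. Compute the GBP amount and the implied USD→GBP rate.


Step 1: 4783 USD × 0.92 = 4400.36 EUR
Step 2: 4400.36 EUR × 0.86 = 3784.31 GBP
Implied rate USD→GBP = 0.92 × 0.86 = 0.7912
= 3784.31 GBP; implied rate 0.7912 GBP/USD

3784.31 GBP; implied rate 0.7912 GBP/USD


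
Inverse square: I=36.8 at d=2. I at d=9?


I₁d₁² = I₂d₂²
I₂ = I₁ × (d₁/d₂)²
= 36.8 × (2/9)²
= 36.8 × 4/81
= 147.2/81
≈ 1.8173

1.8173


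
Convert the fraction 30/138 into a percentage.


Percentage = (part / whole) × 100
= (30 / 138) × 100
≈ 21.74%

21.74%


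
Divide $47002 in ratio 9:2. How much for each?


Total parts = 9 + 2 = 11
Part 1: 47002 × 9/11 = 38456.18
Part 2: 47002 × 2/11 = 8545.82
= Part 1: $38456.18, Part 2: $8545.82

Part 1: $38456.18, Part 2: $8545.82


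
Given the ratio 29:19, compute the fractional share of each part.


Total parts = 29 + 19 = 48
First part: 29/48 = 29/48
Second part: 19/48 = 19/48
= 29/48 and 19/48

29/48 and 19/48


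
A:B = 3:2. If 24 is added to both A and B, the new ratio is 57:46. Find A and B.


Let A = 3k, B = 2k.
(3k + 24) / (2k + 24) = 57/46
Cross-multiply: 46(3k + 24) = 57(2k + 24)
138k + 1104 = 114k + 1368
138k - 114k = 1368 - 1104
24k = 264
k = 264/24 = 11
A = 3×11 = 33, B = 2×11 = 22
= A = 33, B = 22

A = 33, B = 22


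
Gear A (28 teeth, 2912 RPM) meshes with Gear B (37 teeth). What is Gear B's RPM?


Gear ratio = 28:37 = 28:37
RPM_B = RPM_A × (teeth_A / teeth_B)
= 2912 × (28/37)
= 2203.7 RPM

2203.7 RPM


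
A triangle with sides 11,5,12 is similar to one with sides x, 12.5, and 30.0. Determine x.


Scale factor = 12.5/5 = 2.5
Missing side = 11 × 2.5
= 27.5

27.5


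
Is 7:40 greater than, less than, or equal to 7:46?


7/40 = 0.1750
7/46 = 0.1522
0.1750 > 0.1522, so 7:40 is greater
= greater than

greater than


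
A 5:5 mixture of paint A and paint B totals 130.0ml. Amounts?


Total parts = 5 + 5 = 10
paint A: 130.0 × 5/10 = 65.0ml
paint B: 130.0 × 5/10 = 65.0ml
= 65.0ml and 65.0ml

65.0ml and 65.0ml


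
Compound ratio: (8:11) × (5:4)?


Compound ratio = (8×5) : (11×4)
= 40:44
GCD = 4
= 10:11

10:11


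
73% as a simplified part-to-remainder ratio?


73% means 73 parts out of 100; remainder = 27
Part : remainder = 73:27
GCD = 1
= 73:27

73:27


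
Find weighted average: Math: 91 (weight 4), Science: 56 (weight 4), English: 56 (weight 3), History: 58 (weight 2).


Numerator = 91×4 + 56×4 + 56×3 + 58×2
= 364 + 224 + 168 + 116
= 872
Total weight = 13
Weighted avg = 872/13
= 67.08

67.08


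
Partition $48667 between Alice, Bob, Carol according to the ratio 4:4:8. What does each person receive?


Total parts = 4 + 4 + 8 = 16
Alice: 48667 × 4/16 = 12166.75
Bob: 48667 × 4/16 = 12166.75
Carol: 48667 × 8/16 = 24333.50
= Alice: $12166.75, Bob: $12166.75, Carol: $24333.50

Alice: $12166.75, Bob: $12166.75, Carol: $24333.50


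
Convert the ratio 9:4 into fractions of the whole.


Total parts = 9 + 4 = 13
First part: 9/13 = 9/13
Second part: 4/13 = 4/13
= 9/13 and 4/13

9/13 and 4/13


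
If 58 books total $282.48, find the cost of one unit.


Unit rate = total / quantity
= 282.48 / 58
= $4.87 per unit

$4.87 per unit


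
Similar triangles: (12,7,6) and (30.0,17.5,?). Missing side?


Scale factor = 30.0/12 = 2.5
Missing side = 6 × 2.5
= 15.0

15.0


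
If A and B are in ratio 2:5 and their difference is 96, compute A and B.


Let A = 2k, B = 5k.
5k - 2k = 96
3k = 96 → k = 96/3 = 32
A = 2×32 = 64, B = 5×32 = 160
= A = 64, B = 160

A = 64, B = 160


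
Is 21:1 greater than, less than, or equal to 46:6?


21/1 = 21.0000
46/6 = 7.6667
21.0000 > 7.6667, so 21:1 is greater
= greater than

greater than


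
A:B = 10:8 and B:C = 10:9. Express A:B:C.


Match B: multiply A:B by 10 → 100:80
Multiply B:C by 8 → 80:72
Combined: 100:80:72
GCD = 4
= 25:20:18

25:20:18


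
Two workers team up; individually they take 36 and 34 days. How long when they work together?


Rate of A = 1/36 per day
Rate of B = 1/34 per day
Combined rate = 1/36 + 1/34 = 70/1224 ≈ 0.0572 per day
Days = 1 / combined rate = 1224/70
≈ 17.49 days

17.49 days


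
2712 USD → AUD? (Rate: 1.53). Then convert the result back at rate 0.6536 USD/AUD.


Amount × rate = 2712 × 1.53 = 4149.36 AUD
Round-trip: 4149.36 × 0.6536 = 2712.02 USD
= 4149.36 AUD, then 2712.02 USD

4149.36 AUD, then 2712.02 USD


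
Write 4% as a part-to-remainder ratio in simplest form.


4% means 4 parts out of 100; remainder = 96
Part : remainder = 4:96
GCD = 4
= 1:24

1:24


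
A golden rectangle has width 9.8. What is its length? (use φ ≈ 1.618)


φ = (1 + √5) / 2 ≈ 1.618
Length = width × φ = 9.8 × 1.618 = 15.8564
≈ 15.86

15.86


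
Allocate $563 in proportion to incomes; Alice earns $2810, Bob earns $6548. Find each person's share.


Total income = 2810 + 6548 = $9358
Alice: $563 × 2810/9358 = $169.06
Bob: $563 × 6548/9358 = $393.94
= Alice: $169.06, Bob: $393.94

Alice: $169.06, Bob: $393.94


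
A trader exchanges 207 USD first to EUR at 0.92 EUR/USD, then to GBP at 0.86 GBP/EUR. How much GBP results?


Step 1: 207 USD × 0.92 = 190.44 EUR
Step 2: 190.44 EUR × 0.86 = 163.78 GBP
Implied rate USD→GBP = 0.92 × 0.86 = 0.7912
= 163.78 GBP

163.78 GBP


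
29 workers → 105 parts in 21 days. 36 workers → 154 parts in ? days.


Days ∝ work / workers, so d₂ = d₁ × (m₁/m₂) × (w₂/w₁)
Workers factor (inverse): 29/36 ≈ 0.8056
Work factor (direct): 154/105 ≈ 1.4667
d₂ = 21 × 29/36 × 154/105 = (21 × 29 × 154) / (36 × 105) = 93786/3780
≈ 24.81 days

24.81 days


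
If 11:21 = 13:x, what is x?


Cross multiply: 11 × x = 21 × 13
11x = 273
x = 273 / 11
= 24.82

24.82


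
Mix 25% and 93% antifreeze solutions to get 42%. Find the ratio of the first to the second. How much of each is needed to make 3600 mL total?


Let x parts of 25% mix with y parts of 93%.
25x + 93y = 42(x + y)
25x + 93y = 42x + 42y
x(25 - 42) = y(42 - 93)
x/y = (93 - 42)/(42 - 25) = 51/17
Simplify: 3:1
Total parts = 4; one part = 3600/4 = 900.00 mL
25% solution: 3×900.00 = 2700.00 mL
93% solution: 1×900.00 = 900.00 mL
= ratio 3:1; 2700.00 mL and 900.00 mL

ratio 3:1; 2700.00 mL and 900.00 mL


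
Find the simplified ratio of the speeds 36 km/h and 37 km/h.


Ratio = 36:37
GCD = 1
Simplified = 36:37
Time ratio (same distance) = 37:36
Speed ratio = 36:37

36:37


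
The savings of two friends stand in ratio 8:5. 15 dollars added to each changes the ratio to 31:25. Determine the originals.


Let A = 8k, B = 5k.
(8k + 15) / (5k + 15) = 31/25
Cross-multiply: 25(8k + 15) = 31(5k + 15)
200k + 375 = 155k + 465
200k - 155k = 465 - 375
45k = 90
k = 90/45 = 2
A = 8×2 = 16, B = 5×2 = 10
= A = 16, B = 10

A = 16, B = 10


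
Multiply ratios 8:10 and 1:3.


Compound ratio = (8×1) : (10×3)
= 8:30
GCD = 2
= 4:15

4:15


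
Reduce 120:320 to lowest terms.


GCD(120, 320) = 40
120/40 : 320/40
= 3:8

3:8


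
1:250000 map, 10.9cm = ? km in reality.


Real distance = map distance × scale
= 10.9cm × 250000
= 2725000 cm = 27250.0 m
= 27.250 km

27.250 km


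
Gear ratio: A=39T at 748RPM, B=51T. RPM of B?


Gear ratio = 39:51 = 13:17
RPM_B = RPM_A × (teeth_A / teeth_B)
= 748 × (39/51)
= 572.0 RPM

572.0 RPM


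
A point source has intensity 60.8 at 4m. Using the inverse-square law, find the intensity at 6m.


I₁d₁² = I₂d₂²
I₂ = I₁ × (d₁/d₂)²
= 60.8 × (4/6)²
= 60.8 × 16/36
= 972.8/36
≈ 27.0222

27.0222


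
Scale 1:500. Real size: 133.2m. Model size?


Model size = real / scale
= 133.2 / 500
= 0.2664 m

0.2664 m


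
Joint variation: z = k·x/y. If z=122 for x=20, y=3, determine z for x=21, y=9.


z = k·x/y
Solve for k using the known point: k = z·y/x = 122×3/20 = 366/20 = 18.3000
Now evaluate at x=21, y=9:
z = k × 21 / 9 = (366 × 21) / (20 × 9) = 7686/180
= 42.7000

42.7000


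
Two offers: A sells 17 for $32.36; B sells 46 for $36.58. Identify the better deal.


Deal A: $32.36/17 = $1.9035/unit
Deal B: $36.58/46 = $0.7952/unit
B is cheaper per unit
= Deal B

Deal B


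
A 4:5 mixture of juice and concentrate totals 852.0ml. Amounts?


Total parts = 4 + 5 = 9
juice: 852.0 × 4/9 = 378.7ml
concentrate: 852.0 × 5/9 = 473.3ml
= 378.7ml and 473.3ml

378.7ml and 473.3ml


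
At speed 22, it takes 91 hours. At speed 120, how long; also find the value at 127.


Inverse proportion: x × y = constant
k = 22 × 91 = 2002
At x=120: k/120 = 16.68
At x=127: k/127 = 15.76
= 16.68 and 15.76

16.68 and 15.76


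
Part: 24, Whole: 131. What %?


Percentage = (part / whole) × 100
= (24 / 131) × 100
≈ 18.32%

18.32%


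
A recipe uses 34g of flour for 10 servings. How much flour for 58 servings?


Direct proportion: y/x = constant
k = 34/10 = 3.4000
y₂ = k × 58 = 34 × 58 / 10 = 1972/10
= 197.20

197.20


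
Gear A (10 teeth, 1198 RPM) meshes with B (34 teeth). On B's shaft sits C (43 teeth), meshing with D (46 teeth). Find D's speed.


Stage 1: RPM_B = RPM_A × t_A/t_B = 1198 × 10/34 = 11980/34 ≈ 352.35
B and C share a shaft → RPM_C = RPM_B
Stage 2: RPM_D = RPM_C × t_C/t_D = RPM_A × (t_A×t_C)/(t_B×t_D)
Overall ratio = (10×43)/(34×46) = 430/1564
RPM_D = 1198 × 430/1564 = 515140/1564
≈ 329.37 RPM

329.37 RPM


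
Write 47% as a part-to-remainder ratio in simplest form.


47% means 47 parts out of 100; remainder = 53
Part : remainder = 47:53
GCD = 1
= 47:53

47:53


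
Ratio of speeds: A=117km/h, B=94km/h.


Ratio = 117:94
GCD = 1
Simplified = 117:94
Time ratio (same distance) = 94:117
Speed ratio = 117:94

117:94


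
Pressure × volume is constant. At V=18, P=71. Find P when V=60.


Inverse proportion: x × y = constant
k = 18 × 71 = 1278
y₂ = k / 60 = 1278 / 60
= 21.30

21.30


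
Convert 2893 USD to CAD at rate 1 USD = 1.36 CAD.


Amount × rate = 2893 × 1.36
= 3934.48 CAD

3934.48 CAD


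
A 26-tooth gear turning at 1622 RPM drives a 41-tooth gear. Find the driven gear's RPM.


Gear ratio = 26:41 = 26:41
RPM_B = RPM_A × (teeth_A / teeth_B)
= 1622 × (26/41)
= 1028.6 RPM

1028.6 RPM


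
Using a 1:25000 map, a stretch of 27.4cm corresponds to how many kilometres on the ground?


Real distance = map distance × scale
= 27.4cm × 25000
= 685000 cm = 6850.0 m
= 6.850 km

6.850 km


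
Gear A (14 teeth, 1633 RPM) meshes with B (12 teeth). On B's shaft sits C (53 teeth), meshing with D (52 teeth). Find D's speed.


Stage 1: RPM_B = RPM_A × t_A/t_B = 1633 × 14/12 = 22862/12 ≈ 1905.17
B and C share a shaft → RPM_C = RPM_B
Stage 2: RPM_D = RPM_C × t_C/t_D = RPM_A × (t_A×t_C)/(t_B×t_D)
Overall ratio = (14×53)/(12×52) = 742/624
RPM_D = 1633 × 742/624 = 1211686/624
≈ 1941.80 RPM

1941.80 RPM


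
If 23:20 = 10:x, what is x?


Cross multiply: 23 × x = 20 × 10
23x = 200
x = 200 / 23
= 8.70

8.70


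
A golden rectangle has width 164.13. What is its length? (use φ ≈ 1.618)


φ = (1 + √5) / 2 ≈ 1.618
Length = width × φ = 164.13 × 1.618 = 265.56234
≈ 265.56

265.56


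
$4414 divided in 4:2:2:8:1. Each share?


Total parts = 4 + 2 + 2 + 8 + 1 = 17
Part 1: 4414 × 4/17 = 1038.59
Part 2: 4414 × 2/17 = 519.29
Part 3: 4414 × 2/17 = 519.29
Part 4: 4414 × 8/17 = 2077.18
Part 5: 4414 × 1/17 = 259.65
= Part 1: $1038.59, Part 2: $519.29, Part 3: $519.29, Part 4: $2077.18, Part 5: $259.65

Part 1: $1038.59, Part 2: $519.29, Part 3: $519.29, Part 4: $2077.18, Part 5: $259.65


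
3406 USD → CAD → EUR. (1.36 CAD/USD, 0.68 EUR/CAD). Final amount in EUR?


Step 1: 3406 USD × 1.36 = 4632.16 CAD
Step 2: 4632.16 CAD × 0.68 = 3149.87 EUR
Implied rate USD→EUR = 1.36 × 0.68 = 0.9248
= 3149.87 EUR

3149.87 EUR


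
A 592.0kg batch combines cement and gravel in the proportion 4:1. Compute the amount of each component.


Total parts = 4 + 1 = 5
cement: 592.0 × 4/5 = 473.6kg
gravel: 592.0 × 1/5 = 118.4kg
= 473.6kg and 118.4kg

473.6kg and 118.4kg


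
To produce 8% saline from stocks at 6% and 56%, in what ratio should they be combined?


Let x parts of 6% mix with y parts of 56%.
6x + 56y = 8(x + y)
6x + 56y = 8x + 8y
x(6 - 8) = y(8 - 56)
x/y = (56 - 8)/(8 - 6) = 48/2
Simplify: 24:1
= 24:1

24:1


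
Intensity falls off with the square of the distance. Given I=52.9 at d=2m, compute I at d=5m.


I₁d₁² = I₂d₂²
I₂ = I₁ × (d₁/d₂)²
= 52.9 × (2/5)²
= 52.9 × 4/25
= 211.6/25
= 8.4640

8.4640


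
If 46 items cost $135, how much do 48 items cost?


Direct proportion: y/x = constant
k = 135/46 ≈ 2.9348
y₂ = k × 48 = 135 × 48 / 46 = 6480/46
≈ 140.87

140.87


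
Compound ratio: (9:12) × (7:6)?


Compound ratio = (9×7) : (12×6)
= 63:72
GCD = 9
= 7:8

7:8


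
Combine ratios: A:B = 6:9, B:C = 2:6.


Match B: multiply A:B by 2 → 12:18
Multiply B:C by 9 → 18:54
Combined: 12:18:54
GCD = 6
= 2:3:9

2:3:9


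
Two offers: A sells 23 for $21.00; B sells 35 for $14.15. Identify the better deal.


Deal A: $21.00/23 = $0.9130/unit
Deal B: $14.15/35 = $0.4043/unit
B is cheaper per unit
= Deal B

Deal B


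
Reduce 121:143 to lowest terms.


GCD(121, 143) = 11
121/11 : 143/11
= 11:13

11:13


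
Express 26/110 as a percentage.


Percentage = (part / whole) × 100
= (26 / 110) × 100
≈ 23.64%

23.64%


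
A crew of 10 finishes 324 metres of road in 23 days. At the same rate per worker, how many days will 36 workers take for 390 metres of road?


Days ∝ work / workers, so d₂ = d₁ × (m₁/m₂) × (w₂/w₁)
Workers factor (inverse): 10/36 ≈ 0.2778
Work factor (direct): 390/324 ≈ 1.2037
d₂ = 23 × 10/36 × 390/324 = (23 × 10 × 390) / (36 × 324) = 89700/11664
≈ 7.69 days

7.69 days


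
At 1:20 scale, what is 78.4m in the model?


Model size = real / scale
= 78.4 / 20
= 3.9200 m

3.9200 m


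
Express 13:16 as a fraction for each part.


Total parts = 13 + 16 = 29
First part: 13/29 = 13/29
Second part: 16/29 = 16/29
= 13/29 and 16/29

13/29 and 16/29


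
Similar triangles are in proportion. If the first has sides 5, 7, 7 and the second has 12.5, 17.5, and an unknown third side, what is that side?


Scale factor = 12.5/5 = 2.5
Missing side = 7 × 2.5
= 17.5

17.5


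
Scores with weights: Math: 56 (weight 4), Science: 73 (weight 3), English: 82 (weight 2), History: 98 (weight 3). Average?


Numerator = 56×4 + 73×3 + 82×2 + 98×3
= 224 + 219 + 164 + 294
= 901
Total weight = 12
Weighted avg = 901/12
= 75.08

75.08


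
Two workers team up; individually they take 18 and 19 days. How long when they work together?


Rate of A = 1/18 per day
Rate of B = 1/19 per day
Combined rate = 1/18 + 1/19 = 37/342 ≈ 0.1082 per day
Days = 1 / combined rate = 342/37
≈ 9.24 days

9.24 days


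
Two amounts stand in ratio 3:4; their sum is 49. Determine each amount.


Let A = 3k, B = 4k.
3k + 4k = 49
7k = 49 → k = 49/7 = 7
A = 3×7 = 21, B = 4×7 = 28
= A = 21, B = 28

A = 21, B = 28


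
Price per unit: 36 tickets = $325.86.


Unit rate = total / quantity
= 325.86 / 36
= $9.05 per unit

$9.05 per unit


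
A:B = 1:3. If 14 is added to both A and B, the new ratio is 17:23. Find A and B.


Let A = 1k, B = 3k.
(1k + 14) / (3k + 14) = 17/23
Cross-multiply: 23(1k + 14) = 17(3k + 14)
23k + 322 = 51k + 238
23k - 51k = 238 - 322
-28k = -84
k = -84/-28 = 3
A = 1×3 = 3, B = 3×3 = 9
= A = 3, B = 9

A = 3, B = 9


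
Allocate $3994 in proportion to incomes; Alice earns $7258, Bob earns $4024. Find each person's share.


Total income = 7258 + 4024 = $11282
Alice: $3994 × 7258/11282 = $2569.44
Bob: $3994 × 4024/11282 = $1424.56
= Alice: $2569.44, Bob: $1424.56

Alice: $2569.44, Bob: $1424.56


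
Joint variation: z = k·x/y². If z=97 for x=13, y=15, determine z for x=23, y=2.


z = k·x/y²
Solve for k using the known point: k = z·y²/x = 97×225/13 = 21825/13 ≈ 1678.8462
Now evaluate at x=23, y=2:
z = k × 23 / 4 = (21825 × 23) / (13 × 4) = 501975/52
≈ 9653.3654

9653.3654


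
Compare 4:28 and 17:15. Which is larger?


4/28 = 0.1429
17/15 = 1.1333
0.1429 < 1.1333, so 4:28 is less
= 17:15

17:15


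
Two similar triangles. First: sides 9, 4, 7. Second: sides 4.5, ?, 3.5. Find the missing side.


Scale factor = 4.5/9 = 0.5
Missing side = 4 × 0.5
= 2.0

2.0


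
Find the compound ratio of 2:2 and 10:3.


Compound ratio = (2×10) : (2×3)
= 20:6
GCD = 2
= 10:3

10:3


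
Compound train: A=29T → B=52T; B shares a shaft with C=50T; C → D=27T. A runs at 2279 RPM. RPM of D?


Stage 1: RPM_B = RPM_A × t_A/t_B = 2279 × 29/52 = 66091/52 ≈ 1270.98
B and C share a shaft → RPM_C = RPM_B
Stage 2: RPM_D = RPM_C × t_C/t_D = RPM_A × (t_A×t_C)/(t_B×t_D)
Overall ratio = (29×50)/(52×27) = 1450/1404
RPM_D = 2279 × 1450/1404 = 3304550/1404
≈ 2353.67 RPM

2353.67 RPM


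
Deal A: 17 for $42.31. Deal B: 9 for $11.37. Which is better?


Deal A: $42.31/17 = $2.4888/unit
Deal B: $11.37/9 = $1.2633/unit
B is cheaper per unit
= Deal B

Deal B


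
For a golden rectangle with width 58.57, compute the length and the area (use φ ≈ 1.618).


φ = (1 + √5) / 2 ≈ 1.618
Length = width × φ = 58.57 × 1.618 = 94.76626
≈ 94.77
Area = width × length = 58.57 × 94.76626 = 5550.4598482 ≈ 5550.46
= Length: 94.77, Area: 5550.46

Length: 94.77, Area: 5550.46


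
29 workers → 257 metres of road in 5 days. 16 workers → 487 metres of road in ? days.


Days ∝ work / workers, so d₂ = d₁ × (m₁/m₂) × (w₂/w₁)
Workers factor (inverse): 29/16 = 1.8125
Work factor (direct): 487/257 ≈ 1.8949
d₂ = 5 × 29/16 × 487/257 = (5 × 29 × 487) / (16 × 257) = 70615/4112
≈ 17.17 days

17.17 days


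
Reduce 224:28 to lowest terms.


GCD(224, 28) = 28
224/28 : 28/28
= 8:1

8:1


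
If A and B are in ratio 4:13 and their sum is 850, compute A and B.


Let A = 4k, B = 13k.
4k + 13k = 850
17k = 850 → k = 850/17 = 50
A = 4×50 = 200, B = 13×50 = 650
= A = 200, B = 650

A = 200, B = 650


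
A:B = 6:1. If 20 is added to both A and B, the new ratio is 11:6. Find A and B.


Let A = 6k, B = 1k.
(6k + 20) / (1k + 20) = 11/6
Cross-multiply: 6(6k + 20) = 11(1k + 20)
36k + 120 = 11k + 220
36k - 11k = 220 - 120
25k = 100
k = 100/25 = 4
A = 6×4 = 24, B = 1×4 = 4
= A = 24, B = 4

A = 24, B = 4


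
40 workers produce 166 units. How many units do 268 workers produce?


Direct proportion: y/x = constant
k = 166/40 = 4.1500
y₂ = k × 268 = 166 × 268 / 40 = 44488/40
= 1112.20

1112.20


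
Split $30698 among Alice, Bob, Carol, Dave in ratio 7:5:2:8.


Total parts = 7 + 5 + 2 + 8 = 22
Alice: 30698 × 7/22 = 9767.55
Bob: 30698 × 5/22 = 6976.82
Carol: 30698 × 2/22 = 2790.73
Dave: 30698 × 8/22 = 11162.91
= Alice: $9767.55, Bob: $6976.82, Carol: $2790.73, Dave: $11162.91

Alice: $9767.55, Bob: $6976.82, Carol: $2790.73, Dave: $11162.91


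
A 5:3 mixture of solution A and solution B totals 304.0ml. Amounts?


Total parts = 5 + 3 = 8
solution A: 304.0 × 5/8 = 190.0ml
solution B: 304.0 × 3/8 = 114.0ml
= 190.0ml and 114.0ml

190.0ml and 114.0ml


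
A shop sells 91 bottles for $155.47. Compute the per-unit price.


Unit rate = total / quantity
= 155.47 / 91
= $1.71 per unit

$1.71 per unit


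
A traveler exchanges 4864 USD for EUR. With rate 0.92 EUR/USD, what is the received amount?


Amount × rate = 4864 × 0.92
= 4474.88 EUR

4474.88 EUR


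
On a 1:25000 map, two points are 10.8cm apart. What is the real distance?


Real distance = map distance × scale
= 10.8cm × 25000
= 270000 cm = 2700.0 m
= 2.700 km

2.700 km


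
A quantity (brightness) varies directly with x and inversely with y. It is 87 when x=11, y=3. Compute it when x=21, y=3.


z = k·x/y
Solve for k using the known point: k = z·y/x = 87×3/11 = 261/11 ≈ 23.7273
Now evaluate at x=21, y=3:
z = k × 21 / 3 = (261 × 21) / (11 × 3) = 5481/33
≈ 166.0909

166.0909


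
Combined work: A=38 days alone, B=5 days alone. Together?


Rate of A = 1/38 per day
Rate of B = 1/5 per day
Combined rate = 1/38 + 1/5 = 43/190 ≈ 0.2263 per day
Days = 1 / combined rate = 190/43
≈ 4.42 days

4.42 days


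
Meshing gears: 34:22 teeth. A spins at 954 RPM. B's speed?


Gear ratio = 34:22 = 17:11
RPM_B = RPM_A × (teeth_A / teeth_B)
= 954 × (34/22)
= 1474.4 RPM

1474.4 RPM


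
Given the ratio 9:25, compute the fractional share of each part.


Total parts = 9 + 25 = 34
First part: 9/34 = 9/34
Second part: 25/34 = 25/34
= 9/34 and 25/34

9/34 and 25/34


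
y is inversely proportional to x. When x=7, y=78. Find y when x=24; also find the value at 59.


Inverse proportion: x × y = constant
k = 7 × 78 = 546
At x=24: k/24 = 22.75
At x=59: k/59 = 9.25
= 22.75 and 9.25

22.75 and 9.25


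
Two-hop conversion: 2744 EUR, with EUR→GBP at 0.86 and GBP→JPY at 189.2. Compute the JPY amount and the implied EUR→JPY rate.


Step 1: 2744 EUR × 0.86 = 2359.84 GBP
Step 2: 2359.84 GBP × 189.2 = 446481.73 JPY
Implied rate EUR→JPY = 0.86 × 189.2 = 162.7120
= 446481.73 JPY; implied rate 162.7120 JPY/EUR

446481.73 JPY; implied rate 162.7120 JPY/EUR


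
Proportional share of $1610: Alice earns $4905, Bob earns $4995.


Total income = 4905 + 4995 = $9900
Alice: $1610 × 4905/9900 = $797.68
Bob: $1610 × 4995/9900 = $812.32
= Alice: $797.68, Bob: $812.32

Alice: $797.68, Bob: $812.32


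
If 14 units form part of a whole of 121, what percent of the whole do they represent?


Percentage = (part / whole) × 100
= (14 / 121) × 100
≈ 11.57%

11.57%


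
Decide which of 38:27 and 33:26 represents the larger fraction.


38/27 = 1.4074
33/26 = 1.2692
1.4074 > 1.2692, so 38:27 is greater
= 38:27

38:27


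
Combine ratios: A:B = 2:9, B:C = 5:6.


Match B: multiply A:B by 5 → 10:45
Multiply B:C by 9 → 45:54
Combined: 10:45:54
GCD = 1
= 10:45:54

10:45:54


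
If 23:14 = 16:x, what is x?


Cross multiply: 23 × x = 14 × 16
23x = 224
x = 224 / 23
= 9.74

9.74


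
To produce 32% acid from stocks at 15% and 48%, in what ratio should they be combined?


Let x parts of 15% mix with y parts of 48%.
15x + 48y = 32(x + y)
15x + 48y = 32x + 32y
x(15 - 32) = y(32 - 48)
x/y = (48 - 32)/(32 - 15) = 16/17
Simplify: 16:17
= 16:17

16:17


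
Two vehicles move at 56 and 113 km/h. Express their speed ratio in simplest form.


Ratio = 56:113
GCD = 1
Simplified = 56:113
Time ratio (same distance) = 113:56
Speed ratio = 56:113

56:113


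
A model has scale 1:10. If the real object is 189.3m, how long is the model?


Model size = real / scale
= 189.3 / 10
= 18.9300 m

18.9300 m


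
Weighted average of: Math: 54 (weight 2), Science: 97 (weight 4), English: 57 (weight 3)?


Numerator = 54×2 + 97×4 + 57×3
= 108 + 388 + 171
= 667
Total weight = 9
Weighted avg = 667/9
= 74.11

74.11


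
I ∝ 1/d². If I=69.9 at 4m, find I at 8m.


I₁d₁² = I₂d₂²
I₂ = I₁ × (d₁/d₂)²
= 69.9 × (4/8)²
= 69.9 × 16/64
= 1118.4/64
= 17.4750

17.4750


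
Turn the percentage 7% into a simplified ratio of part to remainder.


7% means 7 parts out of 100; remainder = 93
Part : remainder = 7:93
GCD = 1
= 7:93

7:93


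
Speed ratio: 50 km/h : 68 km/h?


Ratio = 50:68
GCD = 2
Simplified = 25:34
Time ratio (same distance) = 34:25
Speed ratio = 25:34

25:34


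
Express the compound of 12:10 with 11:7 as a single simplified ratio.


Compound ratio = (12×11) : (10×7)
= 132:70
GCD = 2
= 66:35

66:35


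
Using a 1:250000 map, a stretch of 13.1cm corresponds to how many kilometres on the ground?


Real distance = map distance × scale
= 13.1cm × 250000
= 3275000 cm = 32750.0 m
= 32.750 km

32.750 km


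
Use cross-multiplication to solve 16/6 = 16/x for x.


Cross multiply: 16 × x = 6 × 16
16x = 96
x = 96 / 16
= 6.00

6.00


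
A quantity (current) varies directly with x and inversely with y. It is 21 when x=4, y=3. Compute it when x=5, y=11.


z = k·x/y
Solve for k using the known point: k = z·y/x = 21×3/4 = 63/4 = 15.7500
Now evaluate at x=5, y=11:
z = k × 5 / 11 = (63 × 5) / (4 × 11) = 315/44
≈ 7.1591

7.1591


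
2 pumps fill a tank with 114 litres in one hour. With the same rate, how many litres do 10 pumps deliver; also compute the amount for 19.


Direct proportion: y/x = constant
k = 114/2 = 57.0000
y at x=10: k × 10 = 114 × 10 / 2 = 1140/2 = 570.00
y at x=19: k × 19 = 114 × 19 / 2 = 2166/2 = 1083.00
= 570.00 and 1083.00

570.00 and 1083.00


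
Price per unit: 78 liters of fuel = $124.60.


Unit rate = total / quantity
= 124.60 / 78
= $1.60 per unit

$1.60 per unit


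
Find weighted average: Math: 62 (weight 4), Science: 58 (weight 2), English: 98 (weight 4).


Numerator = 62×4 + 58×2 + 98×4
= 248 + 116 + 392
= 756
Total weight = 10
Weighted avg = 756/10
= 75.60

75.60


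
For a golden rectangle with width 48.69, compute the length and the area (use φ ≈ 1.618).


φ = (1 + √5) / 2 ≈ 1.618
Length = width × φ = 48.69 × 1.618 = 78.78042
≈ 78.78
Area = width × length = 48.69 × 78.78042 = 3835.8186498 ≈ 3835.82
= Length: 78.78, Area: 3835.82

Length: 78.78, Area: 3835.82


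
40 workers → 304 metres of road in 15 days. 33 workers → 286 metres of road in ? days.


Days ∝ work / workers, so d₂ = d₁ × (m₁/m₂) × (w₂/w₁)
Workers factor (inverse): 40/33 ≈ 1.2121
Work factor (direct): 286/304 ≈ 0.9408
d₂ = 15 × 40/33 × 286/304 = (15 × 40 × 286) / (33 × 304) = 171600/10032
≈ 17.11 days

17.11 days


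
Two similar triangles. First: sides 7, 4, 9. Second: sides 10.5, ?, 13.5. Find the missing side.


Scale factor = 10.5/7 = 1.5
Missing side = 4 × 1.5
= 6.0

6.0


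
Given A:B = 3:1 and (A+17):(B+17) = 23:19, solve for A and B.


Let A = 3k, B = 1k.
(3k + 17) / (1k + 17) = 23/19
Cross-multiply: 19(3k + 17) = 23(1k + 17)
57k + 323 = 23k + 391
57k - 23k = 391 - 323
34k = 68
k = 68/34 = 2
A = 3×2 = 6, B = 1×2 = 2
= A = 6, B = 2

A = 6, B = 2


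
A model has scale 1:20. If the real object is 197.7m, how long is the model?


Model size = real / scale
= 197.7 / 20
= 9.8850 m

9.8850 m


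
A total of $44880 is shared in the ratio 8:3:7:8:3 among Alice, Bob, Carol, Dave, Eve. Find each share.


Total parts = 8 + 3 + 7 + 8 + 3 = 29
Alice: 44880 × 8/29 = 12380.69
Bob: 44880 × 3/29 = 4642.76
Carol: 44880 × 7/29 = 10833.10
Dave: 44880 × 8/29 = 12380.69
Eve: 44880 × 3/29 = 4642.76
= Alice: $12380.69, Bob: $4642.76, Carol: $10833.10, Dave: $12380.69, Eve: $4642.76

Alice: $12380.69, Bob: $4642.76, Carol: $10833.10, Dave: $12380.69, Eve: $4642.76


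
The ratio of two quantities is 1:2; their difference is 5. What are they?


Let A = 1k, B = 2k.
2k - 1k = 5
1k = 5 → k = 5/1 = 5
A = 1×5 = 5, B = 2×5 = 10
= A = 5, B = 10

A = 5, B = 10


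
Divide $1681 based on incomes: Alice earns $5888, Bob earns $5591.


Total income = 5888 + 5591 = $11479
Alice: $1681 × 5888/11479 = $862.25
Bob: $1681 × 5591/11479 = $818.75
= Alice: $862.25, Bob: $818.75

Alice: $862.25, Bob: $818.75


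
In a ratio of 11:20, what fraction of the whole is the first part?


Total parts = 11 + 20 = 31
First part: 11/31 = 11/31
= 11/31

11/31


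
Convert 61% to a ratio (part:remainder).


61% means 61 parts out of 100; remainder = 39
Part : remainder = 61:39
GCD = 1
= 61:39

61:39


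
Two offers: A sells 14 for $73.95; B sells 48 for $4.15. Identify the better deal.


Deal A: $73.95/14 = $5.2821/unit
Deal B: $4.15/48 = $0.0865/unit
B is cheaper per unit
= Deal B

Deal B


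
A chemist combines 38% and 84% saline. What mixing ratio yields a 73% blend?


Let x parts of 38% mix with y parts of 84%.
38x + 84y = 73(x + y)
38x + 84y = 73x + 73y
x(38 - 73) = y(73 - 84)
x/y = (84 - 73)/(73 - 38) = 11/35
Simplify: 11:35
= 11:35

11:35


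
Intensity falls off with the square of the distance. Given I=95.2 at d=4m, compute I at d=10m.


I₁d₁² = I₂d₂²
I₂ = I₁ × (d₁/d₂)²
= 95.2 × (4/10)²
= 95.2 × 16/100
= 1523.2/100
= 15.2320

15.2320


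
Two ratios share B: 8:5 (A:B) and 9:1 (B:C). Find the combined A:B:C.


Match B: multiply A:B by 9 → 72:45
Multiply B:C by 5 → 45:5
Combined: 72:45:5
GCD = 1
= 72:45:5

72:45:5


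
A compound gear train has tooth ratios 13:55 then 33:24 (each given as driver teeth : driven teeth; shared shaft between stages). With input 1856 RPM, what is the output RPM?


Stage 1: RPM_B = RPM_A × t_A/t_B = 1856 × 13/55 = 24128/55 ≈ 438.69
B and C share a shaft → RPM_C = RPM_B
Stage 2: RPM_D = RPM_C × t_C/t_D = RPM_A × (t_A×t_C)/(t_B×t_D)
Overall ratio = (13×33)/(55×24) = 429/1320
RPM_D = 1856 × 429/1320 = 796224/1320
= 603.20 RPM

603.20 RPM


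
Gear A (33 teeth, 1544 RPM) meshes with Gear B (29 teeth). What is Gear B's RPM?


Gear ratio = 33:29 = 33:29
RPM_B = RPM_A × (teeth_A / teeth_B)
= 1544 × (33/29)
= 1757.0 RPM

1757.0 RPM


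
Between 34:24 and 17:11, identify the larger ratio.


34/24 = 1.4167
17/11 = 1.5455
1.4167 < 1.5455, so 34:24 is less
= 17:11

17:11


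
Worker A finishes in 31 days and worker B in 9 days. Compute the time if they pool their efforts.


Rate of A = 1/31 per day
Rate of B = 1/9 per day
Combined rate = 1/31 + 1/9 = 40/279 ≈ 0.1434 per day
Days = 1 / combined rate = 279/40
≈ 6.98 days

6.98 days


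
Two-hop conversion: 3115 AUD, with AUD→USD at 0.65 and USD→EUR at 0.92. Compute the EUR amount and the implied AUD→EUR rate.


Step 1: 3115 AUD × 0.65 = 2024.75 USD
Step 2: 2024.75 USD × 0.92 = 1862.77 EUR
Implied rate AUD→EUR = 0.65 × 0.92 = 0.5980
= 1862.77 EUR; implied rate 0.5980 EUR/AUD

1862.77 EUR; implied rate 0.5980 EUR/AUD


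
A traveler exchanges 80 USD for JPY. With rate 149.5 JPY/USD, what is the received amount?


Amount × rate = 80 × 149.5
= 11960.00 JPY

11960.00 JPY


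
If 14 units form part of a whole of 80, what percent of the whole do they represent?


Percentage = (part / whole) × 100
= (14 / 80) × 100
= 17.50%

17.50%


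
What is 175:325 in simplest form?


GCD(175, 325) = 25
175/25 : 325/25
= 7:13

7:13


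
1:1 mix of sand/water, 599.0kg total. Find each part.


Total parts = 1 + 1 = 2
sand: 599.0 × 1/2 = 299.5kg
water: 599.0 × 1/2 = 299.5kg
= 299.5kg and 299.5kg

299.5kg and 299.5kg


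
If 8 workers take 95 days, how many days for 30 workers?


Inverse proportion: x × y = constant
k = 8 × 95 = 760
y₂ = k / 30 = 760 / 30
= 25.33

25.33


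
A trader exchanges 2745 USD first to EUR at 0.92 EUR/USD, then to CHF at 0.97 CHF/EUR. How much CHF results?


Step 1: 2745 USD × 0.92 = 2525.40 EUR
Step 2: 2525.40 EUR × 0.97 = 2449.64 CHF
Implied rate USD→CHF = 0.92 × 0.97 = 0.8924
= 2449.64 CHF

2449.64 CHF


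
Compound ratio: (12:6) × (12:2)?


Compound ratio = (12×12) : (6×2)
= 144:12
GCD = 12
= 12:1

12:1


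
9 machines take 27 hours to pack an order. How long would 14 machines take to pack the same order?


Inverse proportion: x × y = constant
k = 9 × 27 = 243
y₂ = k / 14 = 243 / 14
= 17.36

17.36


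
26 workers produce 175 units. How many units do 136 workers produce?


Direct proportion: y/x = constant
k = 175/26 ≈ 6.7308
y₂ = k × 136 = 175 × 136 / 26 = 23800/26
≈ 915.38

915.38


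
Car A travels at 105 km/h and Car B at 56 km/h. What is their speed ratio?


Ratio = 105:56
GCD = 7
Simplified = 15:8
Time ratio (same distance) = 8:15
Speed ratio = 15:8

15:8


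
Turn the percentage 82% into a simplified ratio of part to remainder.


82% means 82 parts out of 100; remainder = 18
Part : remainder = 82:18
GCD = 2
= 41:9

41:9


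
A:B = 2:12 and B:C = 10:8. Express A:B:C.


Match B: multiply A:B by 10 → 20:120
Multiply B:C by 12 → 120:96
Combined: 20:120:96
GCD = 4
= 5:30:24

5:30:24


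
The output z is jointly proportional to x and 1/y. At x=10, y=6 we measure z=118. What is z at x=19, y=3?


z = k·x/y
Solve for k using the known point: k = z·y/x = 118×6/10 = 708/10 = 70.8000
Now evaluate at x=19, y=3:
z = k × 19 / 3 = (708 × 19) / (10 × 3) = 13452/30
= 448.4000

448.4000


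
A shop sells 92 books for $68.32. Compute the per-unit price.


Unit rate = total / quantity
= 68.32 / 92
= $0.74 per unit

$0.74 per unit


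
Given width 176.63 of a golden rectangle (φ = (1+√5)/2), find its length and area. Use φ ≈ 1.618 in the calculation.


φ = (1 + √5) / 2 ≈ 1.618
Length = width × φ = 176.63 × 1.618 = 285.78734
≈ 285.79
Area = width × length = 176.63 × 285.78734 = 50478.6178642 ≈ 50478.62
= Length: 285.79, Area: 50478.62

Length: 285.79, Area: 50478.62


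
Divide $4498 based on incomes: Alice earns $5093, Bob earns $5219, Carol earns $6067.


Total income = 5093 + 5219 + 6067 = $16379
Alice: $4498 × 5093/16379 = $1398.64
Bob: $4498 × 5219/16379 = $1433.24
Carol: $4498 × 6067/16379 = $1666.12
= Alice: $1398.64, Bob: $1433.24, Carol: $1666.12

Alice: $1398.64, Bob: $1433.24, Carol: $1666.12


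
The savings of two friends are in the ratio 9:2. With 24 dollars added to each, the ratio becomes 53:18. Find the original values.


Let A = 9k, B = 2k.
(9k + 24) / (2k + 24) = 53/18
Cross-multiply: 18(9k + 24) = 53(2k + 24)
162k + 432 = 106k + 1272
162k - 106k = 1272 - 432
56k = 840
k = 840/56 = 15
A = 9×15 = 135, B = 2×15 = 30
= A = 135, B = 30

A = 135, B = 30


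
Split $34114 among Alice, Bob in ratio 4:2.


Total parts = 4 + 2 = 6
Alice: 34114 × 4/6 = 22742.67
Bob: 34114 × 2/6 = 11371.33
= Alice: $22742.67, Bob: $11371.33

Alice: $22742.67, Bob: $11371.33


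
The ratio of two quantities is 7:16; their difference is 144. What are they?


Let A = 7k, B = 16k.
16k - 7k = 144
9k = 144 → k = 144/9 = 16
A = 7×16 = 112, B = 16×16 = 256
= A = 112, B = 256

A = 112, B = 256


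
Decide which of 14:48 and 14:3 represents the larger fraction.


14/48 = 0.2917
14/3 = 4.6667
0.2917 < 4.6667, so 14:48 is less
= 14:3

14:3


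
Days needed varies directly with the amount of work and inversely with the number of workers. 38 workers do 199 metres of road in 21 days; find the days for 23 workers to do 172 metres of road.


Days ∝ work / workers, so d₂ = d₁ × (m₁/m₂) × (w₂/w₁)
Workers factor (inverse): 38/23 ≈ 1.6522
Work factor (direct): 172/199 ≈ 0.8643
d₂ = 21 × 38/23 × 172/199 = (21 × 38 × 172) / (23 × 199) = 137256/4577
≈ 29.99 days

29.99 days


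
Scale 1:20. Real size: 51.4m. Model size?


Model size = real / scale
= 51.4 / 20
= 2.5700 m

2.5700 m


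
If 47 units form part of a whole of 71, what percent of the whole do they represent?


Percentage = (part / whole) × 100
= (47 / 71) × 100
≈ 66.20%

66.20%


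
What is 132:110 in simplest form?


GCD(132, 110) = 22
132/22 : 110/22
= 6:5

6:5


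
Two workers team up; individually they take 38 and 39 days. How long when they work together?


Rate of A = 1/38 per day
Rate of B = 1/39 per day
Combined rate = 1/38 + 1/39 = 77/1482 ≈ 0.0520 per day
Days = 1 / combined rate = 1482/77
≈ 19.25 days

19.25 days


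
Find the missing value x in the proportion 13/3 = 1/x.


Cross multiply: 13 × x = 3 × 1
13x = 3
x = 3 / 13
= 0.23

0.23


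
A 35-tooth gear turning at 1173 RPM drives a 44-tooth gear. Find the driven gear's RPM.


Gear ratio = 35:44 = 35:44
RPM_B = RPM_A × (teeth_A / teeth_B)
= 1173 × (35/44)
= 933.1 RPM

933.1 RPM


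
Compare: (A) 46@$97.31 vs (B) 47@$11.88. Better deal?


Deal A: $97.31/46 = $2.1154/unit
Deal B: $11.88/47 = $0.2528/unit
B is cheaper per unit
= Deal B

Deal B


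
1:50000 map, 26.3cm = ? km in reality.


Real distance = map distance × scale
= 26.3cm × 50000
= 1315000 cm = 13150.0 m
= 13.150 km

13.150 km


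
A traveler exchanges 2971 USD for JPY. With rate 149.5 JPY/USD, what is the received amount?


Amount × rate = 2971 × 149.5
= 444164.50 JPY

444164.50 JPY


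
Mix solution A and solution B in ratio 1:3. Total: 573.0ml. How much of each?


Total parts = 1 + 3 = 4
solution A: 573.0 × 1/4 = 143.3ml
solution B: 573.0 × 3/4 = 429.8ml
= 143.3ml and 429.8ml

143.3ml and 429.8ml


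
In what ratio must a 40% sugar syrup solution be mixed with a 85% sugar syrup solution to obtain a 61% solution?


Let x parts of 40% mix with y parts of 85%.
40x + 85y = 61(x + y)
40x + 85y = 61x + 61y
x(40 - 61) = y(61 - 85)
x/y = (85 - 61)/(61 - 40) = 24/21
Simplify: 8:7
= 8:7

8:7


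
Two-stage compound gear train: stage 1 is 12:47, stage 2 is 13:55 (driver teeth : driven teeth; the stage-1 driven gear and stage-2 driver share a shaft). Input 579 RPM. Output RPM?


Stage 1: RPM_B = RPM_A × t_A/t_B = 579 × 12/47 = 6948/47 ≈ 147.83
B and C share a shaft → RPM_C = RPM_B
Stage 2: RPM_D = RPM_C × t_C/t_D = RPM_A × (t_A×t_C)/(t_B×t_D)
Overall ratio = (12×13)/(47×55) = 156/2585
RPM_D = 579 × 156/2585 = 90324/2585
≈ 34.94 RPM

34.94 RPM


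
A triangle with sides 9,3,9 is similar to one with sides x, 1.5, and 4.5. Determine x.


Scale factor = 1.5/3 = 0.5
Missing side = 9 × 0.5
= 4.5

4.5


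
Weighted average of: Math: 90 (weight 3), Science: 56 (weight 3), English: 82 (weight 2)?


Numerator = 90×3 + 56×3 + 82×2
= 270 + 168 + 164
= 602
Total weight = 8
Weighted avg = 602/8
= 75.25

75.25


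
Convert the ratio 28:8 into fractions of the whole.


Total parts = 28 + 8 = 36
First part: 28/36 = 7/9
Second part: 8/36 = 2/9
= 7/9 and 2/9

7/9 and 2/9


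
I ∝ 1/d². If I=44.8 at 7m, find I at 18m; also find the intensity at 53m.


I₁d₁² = I₂d₂²
I at 18m = 44.8 × (7/18)² = 44.8 × 49/324 = 2195.2/324 ≈ 6.7753
I at 53m = 44.8 × (7/53)² = 44.8 × 49/2809 = 2195.2/2809 ≈ 0.7815
= 6.7753 and 0.7815

6.7753 and 0.7815


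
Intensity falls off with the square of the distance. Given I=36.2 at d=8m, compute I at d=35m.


I₁d₁² = I₂d₂²
I₂ = I₁ × (d₁/d₂)²
= 36.2 × (8/35)²
= 36.2 × 64/1225
= 2316.8/1225
≈ 1.8913

1.8913


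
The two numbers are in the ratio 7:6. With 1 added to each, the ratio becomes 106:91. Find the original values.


Let A = 7k, B = 6k.
(7k + 1) / (6k + 1) = 106/91
Cross-multiply: 91(7k + 1) = 106(6k + 1)
637k + 91 = 636k + 106
637k - 636k = 106 - 91
1k = 15
k = 15/1 = 15
A = 7×15 = 105, B = 6×15 = 90
= A = 105, B = 90

A = 105, B = 90


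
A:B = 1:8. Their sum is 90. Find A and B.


Let A = 1k, B = 8k.
1k + 8k = 90
9k = 90 → k = 90/9 = 10
A = 1×10 = 10, B = 8×10 = 80
= A = 10, B = 80

A = 10, B = 80


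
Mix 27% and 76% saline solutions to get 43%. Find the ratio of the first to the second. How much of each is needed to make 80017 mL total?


Let x parts of 27% mix with y parts of 76%.
27x + 76y = 43(x + y)
27x + 76y = 43x + 43y
x(27 - 43) = y(43 - 76)
x/y = (76 - 43)/(43 - 27) = 33/16
Simplify: 33:16
Total parts = 49; one part = 80017/49 = 1633.00 mL
27% solution: 33×1633.00 = 53889.00 mL
76% solution: 16×1633.00 = 26128.00 mL
= ratio 33:16; 53889.00 mL and 26128.00 mL

ratio 33:16; 53889.00 mL and 26128.00 mL


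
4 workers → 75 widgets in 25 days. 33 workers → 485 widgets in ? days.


Days ∝ work / workers, so d₂ = d₁ × (m₁/m₂) × (w₂/w₁)
Workers factor (inverse): 4/33 ≈ 0.1212
Work factor (direct): 485/75 ≈ 6.4667
d₂ = 25 × 4/33 × 485/75 = (25 × 4 × 485) / (33 × 75) = 48500/2475
≈ 19.60 days

19.60 days
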